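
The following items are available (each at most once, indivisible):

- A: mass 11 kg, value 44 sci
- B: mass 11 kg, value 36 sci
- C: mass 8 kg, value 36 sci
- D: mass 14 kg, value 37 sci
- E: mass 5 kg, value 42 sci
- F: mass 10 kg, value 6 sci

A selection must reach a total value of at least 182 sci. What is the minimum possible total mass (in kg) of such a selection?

49

Subsets with value ≥ 182, sorted by total mass:
- A+B+C+D+E: mass 49, value 195
- A+B+C+D+E+F: mass 59, value 201
Minimum mass: 49 kg.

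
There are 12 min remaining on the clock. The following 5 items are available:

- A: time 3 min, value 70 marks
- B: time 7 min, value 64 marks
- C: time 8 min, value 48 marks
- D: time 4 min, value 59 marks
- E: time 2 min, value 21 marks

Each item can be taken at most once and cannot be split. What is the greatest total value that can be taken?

155 marks

Check high-value combinations within 12 min:
- A+B+E: time 3+7+2=12, value 70+64+21=155
- A+D+E: time 3+4+2=9, value 70+59+21=150
- A+B: time 3+7=10, value 70+64=134
- A+D: time 3+4=7, value 70+59=129
- B+D: time 7+4=11, value 64+59=123
Best: 155 marks.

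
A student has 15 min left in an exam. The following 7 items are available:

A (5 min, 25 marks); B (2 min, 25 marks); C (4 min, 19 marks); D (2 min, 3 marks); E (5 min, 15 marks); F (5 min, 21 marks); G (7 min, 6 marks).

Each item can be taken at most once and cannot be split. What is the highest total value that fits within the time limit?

This is a 0/1 knapsack; check combinations near the capacity.
- A+B+D+F: time 5+2+2+5=14, value 25+25+3+21=74
- A+B+C+D: time 5+2+4+2=13, value 25+25+19+3=72
- A+B+F: time 5+2+5=12, value 25+25+21=71
Best: 74 marks.

74 marks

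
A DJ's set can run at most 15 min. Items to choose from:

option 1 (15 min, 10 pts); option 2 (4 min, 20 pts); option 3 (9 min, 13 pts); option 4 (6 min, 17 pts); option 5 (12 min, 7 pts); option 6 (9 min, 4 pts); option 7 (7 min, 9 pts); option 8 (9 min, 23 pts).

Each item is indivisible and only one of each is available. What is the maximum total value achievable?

Check high-value combinations within 15 min:
- option 2+option 8: duration 4+9=13, value 20+23=43
- option 4+option 8: duration 6+9=15, value 17+23=40
- option 2+option 4: duration 4+6=10, value 20+17=37
- option 2+option 3: duration 4+9=13, value 20+13=33
- option 3+option 4: duration 9+6=15, value 13+17=30
Best: 43 pts.

43 pts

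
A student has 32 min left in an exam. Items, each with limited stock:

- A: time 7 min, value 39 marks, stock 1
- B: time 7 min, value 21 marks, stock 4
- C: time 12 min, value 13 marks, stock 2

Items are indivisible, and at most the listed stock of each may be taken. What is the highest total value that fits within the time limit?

102 marks

Top feasible selections:
- 1×A + 3×B: time 28, value 102
- 4×B: time 28, value 84
- 1×A + 2×B: time 21, value 81
- 1×A + 1×B + 1×C: time 26, value 73
Best: 102 marks.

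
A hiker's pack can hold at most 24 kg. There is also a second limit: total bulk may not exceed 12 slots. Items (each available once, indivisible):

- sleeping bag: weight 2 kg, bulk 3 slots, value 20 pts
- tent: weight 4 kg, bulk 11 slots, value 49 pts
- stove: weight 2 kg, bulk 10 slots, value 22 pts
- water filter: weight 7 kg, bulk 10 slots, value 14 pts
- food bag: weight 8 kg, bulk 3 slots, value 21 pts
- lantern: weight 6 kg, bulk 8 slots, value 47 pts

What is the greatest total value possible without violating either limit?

Feasible sets respecting both limits:
- food bag+lantern: weight 14, bulk 11, value 68
- sleeping bag+lantern: weight 8, bulk 11, value 67
- tent: weight 4, bulk 11, value 49
- lantern: weight 6, bulk 8, value 47
Best: 68 pts.

68 pts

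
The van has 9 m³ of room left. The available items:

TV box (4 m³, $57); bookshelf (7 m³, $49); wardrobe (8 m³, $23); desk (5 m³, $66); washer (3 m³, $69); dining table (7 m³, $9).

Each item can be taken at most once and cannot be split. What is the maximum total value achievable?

$135

Check high-value combinations within 9 m³:
- desk+washer: volume 5+3=8, value 66+69=135
- TV box+washer: volume 4+3=7, value 57+69=126
- TV box+desk: volume 4+5=9, value 57+66=123
- washer: volume 3, value 69
Best: $135.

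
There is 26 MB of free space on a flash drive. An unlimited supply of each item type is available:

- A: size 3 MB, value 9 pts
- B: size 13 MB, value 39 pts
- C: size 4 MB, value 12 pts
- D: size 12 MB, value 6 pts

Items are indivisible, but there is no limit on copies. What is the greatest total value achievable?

78 pts

Best value-per-unit is A at 9/3; filling with it alone gives 8×9 = 72.
Optimal mix: 6×A + 2×C → size 26, value 78.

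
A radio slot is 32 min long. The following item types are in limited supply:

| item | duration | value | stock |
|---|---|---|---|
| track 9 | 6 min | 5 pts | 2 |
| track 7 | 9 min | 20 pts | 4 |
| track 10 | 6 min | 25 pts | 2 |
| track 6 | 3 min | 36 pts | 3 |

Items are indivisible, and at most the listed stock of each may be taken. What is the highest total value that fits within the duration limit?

178 pts

Best selections within duration 32 and stock limits:
- 1×track 7 + 2×track 10 + 3×track 6: duration 30, value 178
- 1×track 9 + 2×track 10 + 3×track 6: duration 27, value 163
- 2×track 10 + 3×track 6: duration 21, value 158
Best: 178 pts.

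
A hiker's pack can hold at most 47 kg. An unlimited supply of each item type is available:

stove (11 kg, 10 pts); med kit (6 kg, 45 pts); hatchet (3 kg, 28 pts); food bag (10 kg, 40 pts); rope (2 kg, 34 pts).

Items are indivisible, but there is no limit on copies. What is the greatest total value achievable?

782 pts

Best value-per-unit is rope at 34/2, and filling with it alone uses weight 23×2=46. No mix of the others beats 23×34 = 782.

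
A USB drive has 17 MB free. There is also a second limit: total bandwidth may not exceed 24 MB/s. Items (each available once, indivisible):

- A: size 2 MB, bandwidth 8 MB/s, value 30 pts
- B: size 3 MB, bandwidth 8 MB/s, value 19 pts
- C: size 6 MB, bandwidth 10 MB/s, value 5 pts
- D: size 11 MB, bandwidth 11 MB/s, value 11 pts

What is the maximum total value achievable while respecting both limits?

49 pts

Feasible sets respecting both limits:
- A+B: size 5, bandwidth 16, value 49
- A+D: size 13, bandwidth 19, value 41
- A+C: size 8, bandwidth 18, value 35
- A: size 2, bandwidth 8, value 30
Best: 49 pts.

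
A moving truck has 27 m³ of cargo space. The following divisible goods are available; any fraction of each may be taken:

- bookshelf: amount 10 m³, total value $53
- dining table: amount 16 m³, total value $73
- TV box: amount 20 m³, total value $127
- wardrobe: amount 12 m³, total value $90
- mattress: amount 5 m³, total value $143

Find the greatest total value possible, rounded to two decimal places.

Take in order of value per unit:
- mattress (143/5 per unit): all 5 → value 143, running total 143.00
- wardrobe (90/12 per unit): all 12 → value 90, running total 233.00
- TV box (127/20 per unit): 10 of 20 → value 10×127/20 = 63.5000, running total 296.50
Total 296.50.

296.50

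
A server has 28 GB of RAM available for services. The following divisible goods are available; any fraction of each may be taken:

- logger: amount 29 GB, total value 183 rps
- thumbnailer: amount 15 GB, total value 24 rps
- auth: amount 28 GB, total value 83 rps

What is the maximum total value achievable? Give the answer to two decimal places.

176.69

Take in order of value per unit:
- logger (183/29 per unit): 28 of 29 → value 28×183/29 = 176.6897, running total 176.69
Total 176.69.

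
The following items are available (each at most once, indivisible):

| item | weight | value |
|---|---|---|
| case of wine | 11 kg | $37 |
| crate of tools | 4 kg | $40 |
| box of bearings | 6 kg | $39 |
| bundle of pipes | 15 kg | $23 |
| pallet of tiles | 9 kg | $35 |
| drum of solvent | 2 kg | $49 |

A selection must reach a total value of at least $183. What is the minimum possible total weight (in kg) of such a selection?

32

Subsets with value ≥ 183, sorted by total weight:
- case of wine+crate of tools+box of bearings+pallet of tiles+drum of solvent: weight 32, value 200
- crate of tools+box of bearings+bundle of pipes+pallet of tiles+drum of solvent: weight 36, value 186
- case of wine+crate of tools+box of bearings+bundle of pipes+drum of solvent: weight 38, value 188
Minimum weight: 32 kg.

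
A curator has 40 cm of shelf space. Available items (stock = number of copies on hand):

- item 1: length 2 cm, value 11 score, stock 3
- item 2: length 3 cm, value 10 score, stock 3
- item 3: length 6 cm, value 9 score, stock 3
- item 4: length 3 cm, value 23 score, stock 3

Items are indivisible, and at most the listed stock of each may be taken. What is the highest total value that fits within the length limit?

Best selections within length 40 and stock limits:
- 3×item 1 + 3×item 2 + 2×item 3 + 3×item 4: length 36, value 150
- 3×item 1 + 2×item 2 + 3×item 3 + 3×item 4: length 39, value 149
Best: 150 score.

150 score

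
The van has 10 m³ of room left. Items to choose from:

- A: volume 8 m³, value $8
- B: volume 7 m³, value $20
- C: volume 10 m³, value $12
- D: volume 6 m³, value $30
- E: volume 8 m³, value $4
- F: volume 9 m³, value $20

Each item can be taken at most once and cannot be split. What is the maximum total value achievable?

This is a 0/1 knapsack; check combinations near the capacity.
- D: volume 6, value 30
- B: volume 7, value 20
- F: volume 9, value 20
- C: volume 10, value 12
- A: volume 8, value 8
Best: $30.

$30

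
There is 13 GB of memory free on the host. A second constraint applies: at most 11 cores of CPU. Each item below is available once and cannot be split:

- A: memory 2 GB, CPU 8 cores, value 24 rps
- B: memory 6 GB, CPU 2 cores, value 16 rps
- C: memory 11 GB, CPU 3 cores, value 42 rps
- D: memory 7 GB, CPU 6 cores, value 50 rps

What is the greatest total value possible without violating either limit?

66 rps

Feasible sets respecting both limits:
- A+C: memory 13, CPU 11, value 66
- B+D: memory 13, CPU 8, value 66
- D: memory 7, CPU 6, value 50
Best: 66 rps.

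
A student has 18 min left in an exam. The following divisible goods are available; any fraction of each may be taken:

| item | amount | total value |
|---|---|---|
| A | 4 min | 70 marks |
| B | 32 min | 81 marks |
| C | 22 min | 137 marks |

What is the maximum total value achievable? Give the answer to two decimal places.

157.18

Take in order of value per unit:
- A (70/4 per unit): all 4 → value 70, running total 70.00
- C (137/22 per unit): 14 of 22 → value 14×137/22 = 87.1818, running total 157.18
Total 157.18.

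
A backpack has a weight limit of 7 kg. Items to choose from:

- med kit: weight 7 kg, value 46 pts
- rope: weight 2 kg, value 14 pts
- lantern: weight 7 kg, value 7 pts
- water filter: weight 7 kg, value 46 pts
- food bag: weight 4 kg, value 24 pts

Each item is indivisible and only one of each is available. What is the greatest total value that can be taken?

46 pts

This is a 0/1 knapsack; check combinations near the capacity.
- med kit: weight 7, value 46
- water filter: weight 7, value 46
- rope+food bag: weight 2+4=6, value 14+24=38
- food bag: weight 4, value 24
- rope: weight 2, value 14
Best: 46 pts.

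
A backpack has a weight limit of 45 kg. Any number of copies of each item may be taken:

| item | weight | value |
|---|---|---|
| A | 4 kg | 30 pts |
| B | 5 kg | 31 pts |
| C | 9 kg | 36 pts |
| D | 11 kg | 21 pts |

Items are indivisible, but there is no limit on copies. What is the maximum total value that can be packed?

331 pts

Best value-per-unit is A at 30/4; filling with it alone gives 11×30 = 330.
Optimal mix: 10×A + 1×B → weight 45, value 331.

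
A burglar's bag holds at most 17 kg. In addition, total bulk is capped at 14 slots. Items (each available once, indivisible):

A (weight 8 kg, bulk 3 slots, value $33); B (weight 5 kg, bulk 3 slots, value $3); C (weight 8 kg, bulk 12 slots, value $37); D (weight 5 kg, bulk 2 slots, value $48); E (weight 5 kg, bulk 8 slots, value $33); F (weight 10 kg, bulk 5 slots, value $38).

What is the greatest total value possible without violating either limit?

Feasible sets respecting both limits:
- D+F: weight 15, bulk 7, value 86
- C+D: weight 13, bulk 14, value 85
- B+D+E: weight 15, bulk 13, value 84
- A+D: weight 13, bulk 5, value 81
Best: $86.

$86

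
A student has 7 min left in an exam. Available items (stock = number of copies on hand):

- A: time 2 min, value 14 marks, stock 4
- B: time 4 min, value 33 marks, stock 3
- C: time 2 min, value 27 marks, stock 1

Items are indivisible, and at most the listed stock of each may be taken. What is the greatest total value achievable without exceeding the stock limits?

60 marks

Top feasible selections:
- 1×B + 1×C: time 6, value 60
- 2×A + 1×C: time 6, value 55
Best: 60 marks.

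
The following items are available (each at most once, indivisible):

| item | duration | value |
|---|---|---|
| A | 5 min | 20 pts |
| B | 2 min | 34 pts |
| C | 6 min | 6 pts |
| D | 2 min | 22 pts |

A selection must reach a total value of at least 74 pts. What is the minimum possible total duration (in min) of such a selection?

9

Subsets with value ≥ 74, sorted by total duration:
- A+B+D: duration 9, value 76
- A+B+C+D: duration 15, value 82
Minimum duration: 9 min.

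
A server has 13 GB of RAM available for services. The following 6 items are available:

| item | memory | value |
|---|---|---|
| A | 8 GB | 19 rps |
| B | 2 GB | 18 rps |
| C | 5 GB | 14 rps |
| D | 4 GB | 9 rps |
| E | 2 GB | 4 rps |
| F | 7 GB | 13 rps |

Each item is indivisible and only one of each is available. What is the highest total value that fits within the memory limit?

45 rps

Check high-value combinations within 13 GB:
- B+C+D+E: memory 2+5+4+2=13, value 18+14+9+4=45
- B+C+D: memory 2+5+4=11, value 18+14+9=41
- A+B+E: memory 8+2+2=12, value 19+18+4=41
- B+D+F: memory 2+4+7=13, value 18+9+13=40
- A+B: memory 8+2=10, value 19+18=37
Best: 45 rps.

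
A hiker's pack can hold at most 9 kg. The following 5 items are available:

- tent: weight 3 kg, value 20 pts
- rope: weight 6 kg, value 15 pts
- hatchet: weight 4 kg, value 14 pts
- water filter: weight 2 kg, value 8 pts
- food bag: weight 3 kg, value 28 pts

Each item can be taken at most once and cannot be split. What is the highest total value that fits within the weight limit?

56 pts

Check high-value combinations within 9 kg:
- tent+water filter+food bag: weight 3+2+3=8, value 20+8+28=56
- hatchet+water filter+food bag: weight 4+2+3=9, value 14+8+28=50
- tent+food bag: weight 3+3=6, value 20+28=48
- rope+food bag: weight 6+3=9, value 15+28=43
Best: 56 pts.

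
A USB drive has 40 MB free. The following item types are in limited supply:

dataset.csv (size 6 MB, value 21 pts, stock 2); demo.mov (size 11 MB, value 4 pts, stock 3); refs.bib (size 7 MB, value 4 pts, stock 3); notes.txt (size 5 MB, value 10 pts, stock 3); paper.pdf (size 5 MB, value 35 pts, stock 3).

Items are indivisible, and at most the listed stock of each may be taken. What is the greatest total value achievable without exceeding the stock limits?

Top feasible selections:
- 2×dataset.csv + 2×notes.txt + 3×paper.pdf: size 37, value 167
- 2×dataset.csv + 1×refs.bib + 1×notes.txt + 3×paper.pdf: size 39, value 161
- 2×dataset.csv + 1×notes.txt + 3×paper.pdf: size 32, value 157
- 1×dataset.csv + 3×notes.txt + 3×paper.pdf: size 36, value 156
Best: 167 pts.

167 pts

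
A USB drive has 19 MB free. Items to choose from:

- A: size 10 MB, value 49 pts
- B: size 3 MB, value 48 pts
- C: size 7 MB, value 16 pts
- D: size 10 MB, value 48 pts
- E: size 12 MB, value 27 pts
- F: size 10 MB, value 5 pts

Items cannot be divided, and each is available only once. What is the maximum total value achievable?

97 pts

This is a 0/1 knapsack; check combinations near the capacity.
- A+B: size 10+3=13, value 49+48=97
- B+D: size 3+10=13, value 48+48=96
- B+E: size 3+12=15, value 48+27=75
Best: 97 pts.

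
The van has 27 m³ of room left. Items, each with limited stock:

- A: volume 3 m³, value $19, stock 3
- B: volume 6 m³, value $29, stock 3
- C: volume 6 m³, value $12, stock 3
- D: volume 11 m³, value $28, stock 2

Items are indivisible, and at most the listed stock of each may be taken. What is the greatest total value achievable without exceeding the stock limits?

Top feasible selections:
- 3×A + 3×B: volume 27, value 144
- 3×A + 2×B + 1×C: volume 27, value 127
- 2×A + 3×B: volume 24, value 125
Best: $144.

$144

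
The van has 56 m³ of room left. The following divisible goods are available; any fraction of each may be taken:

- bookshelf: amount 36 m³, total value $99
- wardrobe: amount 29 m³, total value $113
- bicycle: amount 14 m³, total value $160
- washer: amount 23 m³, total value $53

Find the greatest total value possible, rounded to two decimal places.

Take in order of value per unit:
- bicycle (160/14 per unit): all 14 → value 160, running total 160.00
- wardrobe (113/29 per unit): all 29 → value 113, running total 273.00
- bookshelf (99/36 per unit): 13 of 36 → value 13×99/36 = 35.7500, running total 308.75
Total 308.75.

308.75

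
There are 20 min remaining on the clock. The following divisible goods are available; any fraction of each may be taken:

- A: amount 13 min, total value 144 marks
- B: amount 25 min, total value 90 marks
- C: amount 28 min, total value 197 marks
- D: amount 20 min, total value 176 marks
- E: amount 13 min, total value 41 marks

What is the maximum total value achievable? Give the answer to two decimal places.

205.60

Take in order of value per unit:
- A (144/13 per unit): all 13 → value 144, running total 144.00
- D (176/20 per unit): 7 of 20 → value 7×176/20 = 61.6000, running total 205.60
Total 205.60.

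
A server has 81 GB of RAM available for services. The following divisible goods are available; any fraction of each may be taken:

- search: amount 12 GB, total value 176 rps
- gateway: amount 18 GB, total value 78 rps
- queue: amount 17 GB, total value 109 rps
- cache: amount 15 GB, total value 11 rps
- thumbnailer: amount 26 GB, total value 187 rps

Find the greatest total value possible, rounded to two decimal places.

Take in order of value per unit:
- search (176/12 per unit): all 12 → value 176, running total 176.00
- thumbnailer (187/26 per unit): all 26 → value 187, running total 363.00
- queue (109/17 per unit): all 17 → value 109, running total 472.00
- gateway (78/18 per unit): all 18 → value 78, running total 550.00
- cache (11/15 per unit): 8 of 15 → value 8×11/15 = 5.8667, running total 555.87
Total 555.87.

555.87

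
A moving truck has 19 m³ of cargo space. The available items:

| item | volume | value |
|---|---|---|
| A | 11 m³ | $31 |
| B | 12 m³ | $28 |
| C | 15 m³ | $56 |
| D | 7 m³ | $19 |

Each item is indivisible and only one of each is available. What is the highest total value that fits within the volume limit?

$56

Check high-value combinations within 19 m³:
- C: volume 15, value 56
- A+D: volume 11+7=18, value 31+19=50
- B+D: volume 12+7=19, value 28+19=47
- A: volume 11, value 31
- B: volume 12, value 28
Best: $56.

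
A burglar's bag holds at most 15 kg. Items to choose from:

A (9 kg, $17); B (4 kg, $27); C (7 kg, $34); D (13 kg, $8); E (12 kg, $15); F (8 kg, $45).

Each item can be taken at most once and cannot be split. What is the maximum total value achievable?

$79

This is a 0/1 knapsack; check combinations near the capacity.
- C+F: weight 7+8=15, value 34+45=79
- B+F: weight 4+8=12, value 27+45=72
- B+C: weight 4+7=11, value 27+34=61
Best: $79.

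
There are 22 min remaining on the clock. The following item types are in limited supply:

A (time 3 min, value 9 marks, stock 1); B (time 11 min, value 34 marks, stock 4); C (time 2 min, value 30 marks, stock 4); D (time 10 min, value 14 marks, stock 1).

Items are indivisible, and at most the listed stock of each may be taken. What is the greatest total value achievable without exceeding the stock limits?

Top feasible selections:
- 1×A + 1×B + 4×C: time 22, value 163
- 1×B + 4×C: time 19, value 154
- 1×A + 4×C + 1×D: time 21, value 143
- 4×C + 1×D: time 18, value 134
Best: 163 marks.

163 marks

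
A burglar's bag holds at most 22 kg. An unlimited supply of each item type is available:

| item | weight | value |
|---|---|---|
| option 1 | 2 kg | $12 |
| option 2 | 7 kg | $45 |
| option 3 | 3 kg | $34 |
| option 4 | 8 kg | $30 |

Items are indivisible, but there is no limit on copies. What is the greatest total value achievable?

$238

Best value-per-unit is option 3 at 34/3, and filling with it alone uses weight 7×3=21. No mix of the others beats 7×34 = 238.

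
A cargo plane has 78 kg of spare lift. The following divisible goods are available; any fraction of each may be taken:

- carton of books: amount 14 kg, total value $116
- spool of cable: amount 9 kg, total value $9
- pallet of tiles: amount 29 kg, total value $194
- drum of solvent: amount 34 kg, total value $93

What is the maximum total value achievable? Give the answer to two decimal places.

Take in order of value per unit:
- carton of books (116/14 per unit): all 14 → value 116, running total 116.00
- pallet of tiles (194/29 per unit): all 29 → value 194, running total 310.00
- drum of solvent (93/34 per unit): all 34 → value 93, running total 403.00
- spool of cable (9/9 per unit): 1 of 9 → value 1×9/9 = 1.0000, running total 404.00
Total 404.00.

404.00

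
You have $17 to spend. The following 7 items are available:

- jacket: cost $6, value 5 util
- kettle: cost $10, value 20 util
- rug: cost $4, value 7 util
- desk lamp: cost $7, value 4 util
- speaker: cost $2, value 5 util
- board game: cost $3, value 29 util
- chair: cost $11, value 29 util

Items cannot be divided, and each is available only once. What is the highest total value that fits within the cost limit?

Check high-value combinations within $17:
- speaker+board game+chair: cost 2+3+11=16, value 5+29+29=63
- board game+chair: cost 3+11=14, value 29+29=58
- kettle+rug+board game: cost 10+4+3=17, value 20+7+29=56
Best: 63 util.

63 util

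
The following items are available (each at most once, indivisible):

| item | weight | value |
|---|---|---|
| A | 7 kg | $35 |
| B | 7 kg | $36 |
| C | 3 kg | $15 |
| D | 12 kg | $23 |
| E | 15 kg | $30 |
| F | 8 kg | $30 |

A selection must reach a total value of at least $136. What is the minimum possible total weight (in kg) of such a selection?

37

Subsets with value ≥ 136, sorted by total weight:
- A+B+C+D+F: weight 37, value 139
- A+B+C+E+F: weight 40, value 146
Minimum weight: 37 kg.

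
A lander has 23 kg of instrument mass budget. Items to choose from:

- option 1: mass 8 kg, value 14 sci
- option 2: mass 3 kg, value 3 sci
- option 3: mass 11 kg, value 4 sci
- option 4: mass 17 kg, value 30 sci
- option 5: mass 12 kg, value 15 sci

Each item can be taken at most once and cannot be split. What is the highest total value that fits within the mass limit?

Check high-value combinations within 23 kg:
- option 2+option 4: mass 3+17=20, value 3+30=33
- option 1+option 2+option 5: mass 8+3+12=23, value 14+3+15=32
- option 4: mass 17, value 30
- option 1+option 5: mass 8+12=20, value 14+15=29
- option 1+option 2+option 3: mass 8+3+11=22, value 14+3+4=21
Best: 33 sci.

33 sci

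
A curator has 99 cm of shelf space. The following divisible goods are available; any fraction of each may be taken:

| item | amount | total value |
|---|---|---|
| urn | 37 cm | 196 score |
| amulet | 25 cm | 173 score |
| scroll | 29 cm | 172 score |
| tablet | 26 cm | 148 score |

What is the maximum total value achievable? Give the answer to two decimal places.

Take in order of value per unit:
- amulet (173/25 per unit): all 25 → value 173, running total 173.00
- scroll (172/29 per unit): all 29 → value 172, running total 345.00
- tablet (148/26 per unit): all 26 → value 148, running total 493.00
- urn (196/37 per unit): 19 of 37 → value 19×196/37 = 100.6486, running total 593.65
Total 593.65.

593.65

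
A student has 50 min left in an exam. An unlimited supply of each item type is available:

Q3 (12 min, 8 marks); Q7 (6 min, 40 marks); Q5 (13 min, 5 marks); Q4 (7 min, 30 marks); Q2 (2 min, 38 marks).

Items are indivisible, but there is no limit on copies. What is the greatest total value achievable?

950 marks

Best value-per-unit is Q2 at 38/2, and filling with it alone uses time 25×2=50. No mix of the others beats 25×38 = 950.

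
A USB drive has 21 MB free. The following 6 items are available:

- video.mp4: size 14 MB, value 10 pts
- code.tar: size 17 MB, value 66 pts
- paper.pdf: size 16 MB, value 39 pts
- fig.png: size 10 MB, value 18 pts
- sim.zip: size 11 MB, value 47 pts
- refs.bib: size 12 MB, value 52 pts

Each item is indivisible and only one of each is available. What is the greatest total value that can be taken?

Check high-value combinations within 21 MB:
- code.tar: size 17, value 66
- fig.png+sim.zip: size 10+11=21, value 18+47=65
- refs.bib: size 12, value 52
- sim.zip: size 11, value 47
Best: 66 pts.

66 pts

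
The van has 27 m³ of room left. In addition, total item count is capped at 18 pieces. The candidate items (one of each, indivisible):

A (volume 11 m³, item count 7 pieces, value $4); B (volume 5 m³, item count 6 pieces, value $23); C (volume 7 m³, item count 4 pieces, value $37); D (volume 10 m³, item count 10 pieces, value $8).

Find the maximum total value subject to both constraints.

Feasible sets respecting both limits:
- A+B+C: volume 23, item count 17, value 64
- B+C: volume 12, item count 10, value 60
- C+D: volume 17, item count 14, value 45
- A+C: volume 18, item count 11, value 41
Best: $64.

$64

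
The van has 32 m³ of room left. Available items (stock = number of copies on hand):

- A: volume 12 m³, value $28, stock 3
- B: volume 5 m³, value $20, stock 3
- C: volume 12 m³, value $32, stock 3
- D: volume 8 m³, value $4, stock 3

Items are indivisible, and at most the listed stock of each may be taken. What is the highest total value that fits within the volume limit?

Top feasible selections:
- 3×B + 1×C: volume 27, value 92
- 1×A + 3×B: volume 27, value 88
Best: $92.

$92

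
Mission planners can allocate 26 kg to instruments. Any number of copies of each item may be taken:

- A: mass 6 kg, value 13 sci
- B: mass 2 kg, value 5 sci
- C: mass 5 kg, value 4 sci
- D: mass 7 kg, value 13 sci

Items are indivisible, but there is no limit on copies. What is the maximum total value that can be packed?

65 sci

Best value-per-unit is B at 5/2, and filling with it alone uses mass 13×2=26. No mix of the others beats 13×5 = 65.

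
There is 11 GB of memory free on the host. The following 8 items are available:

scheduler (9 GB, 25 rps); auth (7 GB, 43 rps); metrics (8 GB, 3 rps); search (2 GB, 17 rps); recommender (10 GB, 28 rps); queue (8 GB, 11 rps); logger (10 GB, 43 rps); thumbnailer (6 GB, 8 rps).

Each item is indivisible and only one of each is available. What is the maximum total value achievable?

60 rps

Check high-value combinations within 11 GB:
- auth+search: memory 7+2=9, value 43+17=60
- auth: memory 7, value 43
- logger: memory 10, value 43
- scheduler+search: memory 9+2=11, value 25+17=42
Best: 60 rps.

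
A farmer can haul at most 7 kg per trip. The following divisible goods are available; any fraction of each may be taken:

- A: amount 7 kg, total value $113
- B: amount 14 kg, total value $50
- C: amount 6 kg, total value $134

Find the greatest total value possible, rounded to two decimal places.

150.14

Take in order of value per unit:
- C (134/6 per unit): all 6 → value 134, running total 134.00
- A (113/7 per unit): 1 of 7 → value 1×113/7 = 16.1429, running total 150.14
Total 150.14.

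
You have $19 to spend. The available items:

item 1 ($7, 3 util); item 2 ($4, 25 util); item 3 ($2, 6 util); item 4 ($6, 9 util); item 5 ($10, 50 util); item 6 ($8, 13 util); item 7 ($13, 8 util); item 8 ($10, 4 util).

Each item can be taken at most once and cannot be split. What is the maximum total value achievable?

This is a 0/1 knapsack; check combinations near the capacity.
- item 2+item 3+item 5: cost 4+2+10=16, value 25+6+50=81
- item 2+item 5: cost 4+10=14, value 25+50=75
- item 3+item 4+item 5: cost 2+6+10=18, value 6+9+50=65
- item 5+item 6: cost 10+8=18, value 50+13=63
Best: 81 util.

81 util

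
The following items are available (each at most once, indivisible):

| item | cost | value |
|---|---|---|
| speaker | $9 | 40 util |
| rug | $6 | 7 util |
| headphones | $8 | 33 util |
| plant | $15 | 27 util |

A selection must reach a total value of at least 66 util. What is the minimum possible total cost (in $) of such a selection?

Subsets with value ≥ 66, sorted by total cost:
- speaker+headphones: cost 17, value 73
- speaker+rug+headphones: cost 23, value 80
- speaker+plant: cost 24, value 67
- rug+headphones+plant: cost 29, value 67
Minimum cost: 17 $.

17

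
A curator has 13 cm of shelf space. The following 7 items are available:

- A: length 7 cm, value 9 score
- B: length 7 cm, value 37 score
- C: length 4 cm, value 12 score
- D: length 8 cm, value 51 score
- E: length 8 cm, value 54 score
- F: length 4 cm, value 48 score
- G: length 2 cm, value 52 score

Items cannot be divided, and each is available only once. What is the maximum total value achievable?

137 score

Check high-value combinations within 13 cm:
- B+F+G: length 7+4+2=13, value 37+48+52=137
- C+F+G: length 4+4+2=10, value 12+48+52=112
- A+F+G: length 7+4+2=13, value 9+48+52=109
Best: 137 score.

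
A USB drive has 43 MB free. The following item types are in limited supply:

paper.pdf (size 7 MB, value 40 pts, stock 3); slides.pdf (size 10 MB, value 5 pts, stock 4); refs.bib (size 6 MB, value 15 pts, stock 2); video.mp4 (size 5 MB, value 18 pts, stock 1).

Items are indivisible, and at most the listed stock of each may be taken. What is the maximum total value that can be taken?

Best selections within size 43 and stock limits:
- 3×paper.pdf + 2×refs.bib + 1×video.mp4: size 38, value 168
- 3×paper.pdf + 1×slides.pdf + 1×refs.bib + 1×video.mp4: size 42, value 158
- 3×paper.pdf + 1×slides.pdf + 2×refs.bib: size 43, value 155
- 3×paper.pdf + 1×refs.bib + 1×video.mp4: size 32, value 153
Best: 168 pts.

168 pts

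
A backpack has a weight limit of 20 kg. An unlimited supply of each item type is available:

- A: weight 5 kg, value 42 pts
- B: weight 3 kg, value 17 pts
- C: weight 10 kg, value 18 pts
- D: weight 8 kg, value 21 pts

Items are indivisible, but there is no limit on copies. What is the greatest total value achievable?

Best value-per-unit is A at 42/5, and filling with it alone uses weight 4×5=20. No mix of the others beats 4×42 = 168.

168 pts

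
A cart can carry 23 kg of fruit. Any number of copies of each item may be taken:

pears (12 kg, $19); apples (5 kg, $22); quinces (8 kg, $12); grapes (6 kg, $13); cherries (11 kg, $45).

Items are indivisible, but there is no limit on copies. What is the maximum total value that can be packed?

Best value-per-unit is apples at 22/5; filling with it alone gives 4×22 = 88.
Optimal mix: 2×cherries → weight 22, value 90.

$90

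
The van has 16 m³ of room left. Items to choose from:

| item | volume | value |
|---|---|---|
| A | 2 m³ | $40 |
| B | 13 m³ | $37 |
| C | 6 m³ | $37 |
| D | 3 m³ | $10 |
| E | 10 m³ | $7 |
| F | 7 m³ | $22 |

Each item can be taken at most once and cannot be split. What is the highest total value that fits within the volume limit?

Check high-value combinations within 16 m³:
- A+C+F: volume 2+6+7=15, value 40+37+22=99
- A+C+D: volume 2+6+3=11, value 40+37+10=87
- A+C: volume 2+6=8, value 40+37=77
- A+B: volume 2+13=15, value 40+37=77
- A+D+F: volume 2+3+7=12, value 40+10+22=72
Best: $99.

$99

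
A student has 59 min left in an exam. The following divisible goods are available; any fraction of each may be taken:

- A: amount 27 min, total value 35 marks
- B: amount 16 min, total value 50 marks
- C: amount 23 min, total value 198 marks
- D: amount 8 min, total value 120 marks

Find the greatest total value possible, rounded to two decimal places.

Take in order of value per unit:
- D (120/8 per unit): all 8 → value 120, running total 120.00
- C (198/23 per unit): all 23 → value 198, running total 318.00
- B (50/16 per unit): all 16 → value 50, running total 368.00
- A (35/27 per unit): 12 of 27 → value 12×35/27 = 15.5556, running total 383.56
Total 383.56.

383.56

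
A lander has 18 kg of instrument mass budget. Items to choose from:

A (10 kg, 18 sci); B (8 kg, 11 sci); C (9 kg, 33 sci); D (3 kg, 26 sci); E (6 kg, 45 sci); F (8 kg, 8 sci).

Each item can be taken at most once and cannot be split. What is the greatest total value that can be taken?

Check high-value combinations within 18 kg:
- C+D+E: mass 9+3+6=18, value 33+26+45=104
- B+D+E: mass 8+3+6=17, value 11+26+45=82
- D+E+F: mass 3+6+8=17, value 26+45+8=79
Best: 104 sci.

104 sci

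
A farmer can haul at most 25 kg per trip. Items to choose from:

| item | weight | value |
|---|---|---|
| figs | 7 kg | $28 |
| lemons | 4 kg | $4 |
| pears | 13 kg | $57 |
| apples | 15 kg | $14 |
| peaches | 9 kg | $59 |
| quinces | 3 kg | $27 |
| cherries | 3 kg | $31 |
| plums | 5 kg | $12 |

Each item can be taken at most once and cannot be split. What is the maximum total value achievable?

This is a 0/1 knapsack; check combinations near the capacity.
- pears+peaches+cherries: weight 13+9+3=25, value 57+59+31=147
- figs+peaches+quinces+cherries: weight 7+9+3+3=22, value 28+59+27+31=145
- pears+peaches+quinces: weight 13+9+3=25, value 57+59+27=143
- lemons+peaches+quinces+cherries+plums: weight 4+9+3+3+5=24, value 4+59+27+31+12=133
Best: $147.

$147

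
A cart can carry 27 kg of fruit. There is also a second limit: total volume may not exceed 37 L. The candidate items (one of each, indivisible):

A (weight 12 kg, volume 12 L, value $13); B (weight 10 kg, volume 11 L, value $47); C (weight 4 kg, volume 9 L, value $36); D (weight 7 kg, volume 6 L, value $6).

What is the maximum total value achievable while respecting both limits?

Feasible sets respecting both limits:
- A+B+C: weight 26, volume 32, value 96
- B+C+D: weight 21, volume 26, value 89
- B+C: weight 14, volume 20, value 83
Best: $96.

$96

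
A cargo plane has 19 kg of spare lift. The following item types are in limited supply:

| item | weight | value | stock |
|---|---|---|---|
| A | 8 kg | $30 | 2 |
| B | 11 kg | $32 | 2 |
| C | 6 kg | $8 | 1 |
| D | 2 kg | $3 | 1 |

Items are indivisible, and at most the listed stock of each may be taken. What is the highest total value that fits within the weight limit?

$63

Best selections within weight 19 and stock limits:
- 2×A + 1×D: weight 18, value 63
- 1×A + 1×B: weight 19, value 62
Best: $63.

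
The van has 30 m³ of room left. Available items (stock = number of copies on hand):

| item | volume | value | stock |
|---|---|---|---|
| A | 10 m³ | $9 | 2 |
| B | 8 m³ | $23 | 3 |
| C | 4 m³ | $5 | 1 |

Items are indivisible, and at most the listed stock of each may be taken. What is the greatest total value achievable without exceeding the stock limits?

$74

Top feasible selections:
- 3×B + 1×C: volume 28, value 74
- 3×B: volume 24, value 69
- 1×A + 2×B + 1×C: volume 30, value 60
Best: $74.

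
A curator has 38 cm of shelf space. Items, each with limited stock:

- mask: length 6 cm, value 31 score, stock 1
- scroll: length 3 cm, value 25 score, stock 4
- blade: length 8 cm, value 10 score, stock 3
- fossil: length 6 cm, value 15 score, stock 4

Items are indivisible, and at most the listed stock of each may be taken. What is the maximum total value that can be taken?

Top feasible selections:
- 1×mask + 4×scroll + 3×fossil: length 36, value 176
- 1×mask + 4×scroll + 1×blade + 2×fossil: length 38, value 171
- 1×mask + 4×scroll + 2×fossil: length 30, value 161
- 4×scroll + 4×fossil: length 36, value 160
Best: 176 score.

176 score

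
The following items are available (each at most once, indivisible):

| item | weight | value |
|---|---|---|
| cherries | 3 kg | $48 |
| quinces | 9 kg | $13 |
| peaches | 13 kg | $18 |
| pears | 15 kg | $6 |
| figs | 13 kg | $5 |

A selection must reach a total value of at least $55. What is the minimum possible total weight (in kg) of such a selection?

Subsets with value ≥ 55, sorted by total weight:
- cherries+quinces: weight 12, value 61
- cherries+peaches: weight 16, value 66
Minimum weight: 12 kg.

12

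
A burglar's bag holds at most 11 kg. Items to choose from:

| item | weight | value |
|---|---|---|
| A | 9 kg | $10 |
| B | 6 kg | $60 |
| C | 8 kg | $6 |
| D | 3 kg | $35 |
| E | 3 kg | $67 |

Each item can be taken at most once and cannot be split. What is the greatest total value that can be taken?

$127

Check high-value combinations within 11 kg:
- B+E: weight 6+3=9, value 60+67=127
- D+E: weight 3+3=6, value 35+67=102
- B+D: weight 6+3=9, value 60+35=95
- C+E: weight 8+3=11, value 6+67=73
Best: $127.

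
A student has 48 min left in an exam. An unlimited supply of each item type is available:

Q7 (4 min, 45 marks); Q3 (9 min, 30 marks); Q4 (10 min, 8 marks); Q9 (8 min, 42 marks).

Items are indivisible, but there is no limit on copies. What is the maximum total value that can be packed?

Best value-per-unit is Q7 at 45/4, and filling with it alone uses time 12×4=48. No mix of the others beats 12×45 = 540.

540 marks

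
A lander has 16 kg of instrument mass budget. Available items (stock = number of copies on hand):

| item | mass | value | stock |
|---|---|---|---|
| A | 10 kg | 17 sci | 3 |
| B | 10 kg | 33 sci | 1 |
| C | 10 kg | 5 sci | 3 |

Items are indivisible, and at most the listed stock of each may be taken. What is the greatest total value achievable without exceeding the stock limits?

Top feasible selections:
- 1×B: mass 10, value 33
- 1×A: mass 10, value 17
Best: 33 sci.

33 sci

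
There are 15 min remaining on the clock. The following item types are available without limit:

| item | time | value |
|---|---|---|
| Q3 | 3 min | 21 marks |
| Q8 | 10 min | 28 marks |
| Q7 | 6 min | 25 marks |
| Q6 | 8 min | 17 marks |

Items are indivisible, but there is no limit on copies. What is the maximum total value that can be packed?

105 marks

Best value-per-unit is Q3 at 21/3, and filling with it alone uses time 5×3=15. No mix of the others beats 5×21 = 105.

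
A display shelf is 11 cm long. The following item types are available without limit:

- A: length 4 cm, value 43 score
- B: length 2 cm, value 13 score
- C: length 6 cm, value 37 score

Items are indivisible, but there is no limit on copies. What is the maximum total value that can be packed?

99 score

Best value-per-unit is A at 43/4; filling with it alone gives 2×43 = 86.
Optimal mix: 2×A + 1×B → length 10, value 99.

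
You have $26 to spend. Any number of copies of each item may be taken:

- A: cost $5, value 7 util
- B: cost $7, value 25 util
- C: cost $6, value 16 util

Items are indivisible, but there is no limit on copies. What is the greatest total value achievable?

Best value-per-unit is B at 25/7; filling with it alone gives 3×25 = 75.
Optimal mix: 1×A + 3×B → cost 26, value 82.

82 util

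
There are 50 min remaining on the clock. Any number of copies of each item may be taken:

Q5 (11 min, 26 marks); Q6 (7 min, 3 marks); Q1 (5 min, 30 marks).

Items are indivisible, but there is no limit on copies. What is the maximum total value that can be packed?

300 marks

Best value-per-unit is Q1 at 30/5, and filling with it alone uses time 10×5=50. No mix of the others beats 10×30 = 300.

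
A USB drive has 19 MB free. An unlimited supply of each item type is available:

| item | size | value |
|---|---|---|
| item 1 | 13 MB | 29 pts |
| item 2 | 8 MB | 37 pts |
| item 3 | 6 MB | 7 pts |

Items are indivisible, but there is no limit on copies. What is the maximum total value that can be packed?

74 pts

Best value-per-unit is item 2 at 37/8, and filling with it alone uses size 2×8=16. No mix of the others beats 2×37 = 74.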